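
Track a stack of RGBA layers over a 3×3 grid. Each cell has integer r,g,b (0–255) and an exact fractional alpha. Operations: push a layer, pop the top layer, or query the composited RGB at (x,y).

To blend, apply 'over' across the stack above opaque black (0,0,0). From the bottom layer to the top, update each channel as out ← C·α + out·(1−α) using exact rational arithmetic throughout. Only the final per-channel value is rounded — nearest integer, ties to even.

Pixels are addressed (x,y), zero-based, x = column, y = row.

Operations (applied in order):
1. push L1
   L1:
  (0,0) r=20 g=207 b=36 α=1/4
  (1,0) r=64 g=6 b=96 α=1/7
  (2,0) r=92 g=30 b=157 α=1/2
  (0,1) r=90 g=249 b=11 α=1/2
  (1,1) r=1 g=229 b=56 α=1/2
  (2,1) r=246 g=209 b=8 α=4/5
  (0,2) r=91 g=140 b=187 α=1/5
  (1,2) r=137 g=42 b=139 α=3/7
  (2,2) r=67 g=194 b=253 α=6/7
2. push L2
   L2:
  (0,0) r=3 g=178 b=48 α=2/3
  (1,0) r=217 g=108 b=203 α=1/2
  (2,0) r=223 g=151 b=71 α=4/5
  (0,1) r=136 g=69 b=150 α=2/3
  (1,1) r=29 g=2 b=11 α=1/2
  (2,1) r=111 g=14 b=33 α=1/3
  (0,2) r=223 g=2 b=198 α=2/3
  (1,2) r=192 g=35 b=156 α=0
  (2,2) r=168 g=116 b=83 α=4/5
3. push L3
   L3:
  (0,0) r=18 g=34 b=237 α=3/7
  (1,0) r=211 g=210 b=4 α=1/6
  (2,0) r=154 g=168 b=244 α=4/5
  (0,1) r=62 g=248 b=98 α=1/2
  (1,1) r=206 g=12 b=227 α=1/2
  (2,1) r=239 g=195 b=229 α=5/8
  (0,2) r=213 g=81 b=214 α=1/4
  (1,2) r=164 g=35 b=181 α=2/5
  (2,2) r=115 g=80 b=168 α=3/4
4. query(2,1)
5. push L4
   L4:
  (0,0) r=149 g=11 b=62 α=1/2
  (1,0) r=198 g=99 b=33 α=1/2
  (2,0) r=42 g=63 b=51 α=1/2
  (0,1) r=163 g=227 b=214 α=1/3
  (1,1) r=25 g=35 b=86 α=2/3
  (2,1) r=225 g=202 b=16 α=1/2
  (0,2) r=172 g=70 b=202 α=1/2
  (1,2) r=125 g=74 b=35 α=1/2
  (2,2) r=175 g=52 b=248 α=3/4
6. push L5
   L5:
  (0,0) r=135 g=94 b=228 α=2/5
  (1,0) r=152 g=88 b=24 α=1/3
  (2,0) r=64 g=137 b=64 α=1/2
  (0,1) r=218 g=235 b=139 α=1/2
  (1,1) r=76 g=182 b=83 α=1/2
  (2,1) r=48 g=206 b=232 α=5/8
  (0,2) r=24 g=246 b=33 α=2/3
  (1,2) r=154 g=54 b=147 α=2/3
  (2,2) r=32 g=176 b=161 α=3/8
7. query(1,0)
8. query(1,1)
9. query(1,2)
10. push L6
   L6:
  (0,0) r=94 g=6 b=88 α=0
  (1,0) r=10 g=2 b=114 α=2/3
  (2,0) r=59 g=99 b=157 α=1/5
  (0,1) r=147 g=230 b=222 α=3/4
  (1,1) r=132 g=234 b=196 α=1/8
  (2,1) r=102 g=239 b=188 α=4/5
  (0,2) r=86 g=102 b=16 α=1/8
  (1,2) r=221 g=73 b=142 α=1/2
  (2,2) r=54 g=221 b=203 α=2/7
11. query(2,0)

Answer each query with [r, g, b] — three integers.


query (2,1) [L1,L2,L3] — begin 0,0,0
L1 α=4/5: [984/5, 836/5, 32/5]
L2 α=1/3: [841/5, 1742/15, 229/15]
L3 α=5/8: [4249/20, 6617/40, 2977/20]
→ [212, 165, 149]

(1,0) stack=L1,L2,L3,L4,L5; from [0,0,0]:
L1 α=1/7: [64/7, 6/7, 96/7]
L2 α=1/2: [1583/14, 381/7, 1517/14]
L3 α=1/6: [3623/28, 1125/14, 2547/28]
L4 α=1/2: [9167/56, 2511/28, 3471/56]
L5 α=1/3: [13423/84, 3743/42, 1381/28]
→ [160, 89, 49]

(1,1) stack=L1,L2,L3,L4,L5; from [0,0,0]:
+L1 (α=1/2) → [1/2, 229/2, 28]
+L2 (α=1/2) → [59/4, 233/4, 39/2]
+L3 (α=1/2) → [883/8, 281/8, 493/4]
+L4 (α=2/3) → [1283/24, 841/24, 1181/12]
+L5 (α=1/2) → [3107/48, 5209/48, 2177/24]
rounded: [65, 109, 91]

query (1,2) [L1,L2,L3,L4,L5] — begin 0,0,0
after L1 α=3/7: [411/7, 18, 417/7]
after L2 α=0: [411/7, 18, 417/7]
after L3 α=2/5: [3529/35, 124/5, 757/7]
after L4 α=1/2: [3952/35, 247/5, 501/7]
after L5 α=2/3: [14732/105, 787/15, 853/7]
rounded: [140, 52, 122]

at x=2,y=0 over L1,L2,L3,L4,L5,L6:
+L1 (α=1/2) → [46, 15, 157/2]
+L2 (α=4/5) → [938/5, 619/5, 145/2]
+L3 (α=4/5) → [4018/25, 3979/25, 2097/10]
+L4 (α=1/2) → [2534/25, 2777/25, 2607/20]
+L5 (α=1/2) → [2067/25, 3101/25, 3887/40]
+L6 (α=1/5) → [9743/125, 14879/125, 5457/50]
= [78, 119, 109]


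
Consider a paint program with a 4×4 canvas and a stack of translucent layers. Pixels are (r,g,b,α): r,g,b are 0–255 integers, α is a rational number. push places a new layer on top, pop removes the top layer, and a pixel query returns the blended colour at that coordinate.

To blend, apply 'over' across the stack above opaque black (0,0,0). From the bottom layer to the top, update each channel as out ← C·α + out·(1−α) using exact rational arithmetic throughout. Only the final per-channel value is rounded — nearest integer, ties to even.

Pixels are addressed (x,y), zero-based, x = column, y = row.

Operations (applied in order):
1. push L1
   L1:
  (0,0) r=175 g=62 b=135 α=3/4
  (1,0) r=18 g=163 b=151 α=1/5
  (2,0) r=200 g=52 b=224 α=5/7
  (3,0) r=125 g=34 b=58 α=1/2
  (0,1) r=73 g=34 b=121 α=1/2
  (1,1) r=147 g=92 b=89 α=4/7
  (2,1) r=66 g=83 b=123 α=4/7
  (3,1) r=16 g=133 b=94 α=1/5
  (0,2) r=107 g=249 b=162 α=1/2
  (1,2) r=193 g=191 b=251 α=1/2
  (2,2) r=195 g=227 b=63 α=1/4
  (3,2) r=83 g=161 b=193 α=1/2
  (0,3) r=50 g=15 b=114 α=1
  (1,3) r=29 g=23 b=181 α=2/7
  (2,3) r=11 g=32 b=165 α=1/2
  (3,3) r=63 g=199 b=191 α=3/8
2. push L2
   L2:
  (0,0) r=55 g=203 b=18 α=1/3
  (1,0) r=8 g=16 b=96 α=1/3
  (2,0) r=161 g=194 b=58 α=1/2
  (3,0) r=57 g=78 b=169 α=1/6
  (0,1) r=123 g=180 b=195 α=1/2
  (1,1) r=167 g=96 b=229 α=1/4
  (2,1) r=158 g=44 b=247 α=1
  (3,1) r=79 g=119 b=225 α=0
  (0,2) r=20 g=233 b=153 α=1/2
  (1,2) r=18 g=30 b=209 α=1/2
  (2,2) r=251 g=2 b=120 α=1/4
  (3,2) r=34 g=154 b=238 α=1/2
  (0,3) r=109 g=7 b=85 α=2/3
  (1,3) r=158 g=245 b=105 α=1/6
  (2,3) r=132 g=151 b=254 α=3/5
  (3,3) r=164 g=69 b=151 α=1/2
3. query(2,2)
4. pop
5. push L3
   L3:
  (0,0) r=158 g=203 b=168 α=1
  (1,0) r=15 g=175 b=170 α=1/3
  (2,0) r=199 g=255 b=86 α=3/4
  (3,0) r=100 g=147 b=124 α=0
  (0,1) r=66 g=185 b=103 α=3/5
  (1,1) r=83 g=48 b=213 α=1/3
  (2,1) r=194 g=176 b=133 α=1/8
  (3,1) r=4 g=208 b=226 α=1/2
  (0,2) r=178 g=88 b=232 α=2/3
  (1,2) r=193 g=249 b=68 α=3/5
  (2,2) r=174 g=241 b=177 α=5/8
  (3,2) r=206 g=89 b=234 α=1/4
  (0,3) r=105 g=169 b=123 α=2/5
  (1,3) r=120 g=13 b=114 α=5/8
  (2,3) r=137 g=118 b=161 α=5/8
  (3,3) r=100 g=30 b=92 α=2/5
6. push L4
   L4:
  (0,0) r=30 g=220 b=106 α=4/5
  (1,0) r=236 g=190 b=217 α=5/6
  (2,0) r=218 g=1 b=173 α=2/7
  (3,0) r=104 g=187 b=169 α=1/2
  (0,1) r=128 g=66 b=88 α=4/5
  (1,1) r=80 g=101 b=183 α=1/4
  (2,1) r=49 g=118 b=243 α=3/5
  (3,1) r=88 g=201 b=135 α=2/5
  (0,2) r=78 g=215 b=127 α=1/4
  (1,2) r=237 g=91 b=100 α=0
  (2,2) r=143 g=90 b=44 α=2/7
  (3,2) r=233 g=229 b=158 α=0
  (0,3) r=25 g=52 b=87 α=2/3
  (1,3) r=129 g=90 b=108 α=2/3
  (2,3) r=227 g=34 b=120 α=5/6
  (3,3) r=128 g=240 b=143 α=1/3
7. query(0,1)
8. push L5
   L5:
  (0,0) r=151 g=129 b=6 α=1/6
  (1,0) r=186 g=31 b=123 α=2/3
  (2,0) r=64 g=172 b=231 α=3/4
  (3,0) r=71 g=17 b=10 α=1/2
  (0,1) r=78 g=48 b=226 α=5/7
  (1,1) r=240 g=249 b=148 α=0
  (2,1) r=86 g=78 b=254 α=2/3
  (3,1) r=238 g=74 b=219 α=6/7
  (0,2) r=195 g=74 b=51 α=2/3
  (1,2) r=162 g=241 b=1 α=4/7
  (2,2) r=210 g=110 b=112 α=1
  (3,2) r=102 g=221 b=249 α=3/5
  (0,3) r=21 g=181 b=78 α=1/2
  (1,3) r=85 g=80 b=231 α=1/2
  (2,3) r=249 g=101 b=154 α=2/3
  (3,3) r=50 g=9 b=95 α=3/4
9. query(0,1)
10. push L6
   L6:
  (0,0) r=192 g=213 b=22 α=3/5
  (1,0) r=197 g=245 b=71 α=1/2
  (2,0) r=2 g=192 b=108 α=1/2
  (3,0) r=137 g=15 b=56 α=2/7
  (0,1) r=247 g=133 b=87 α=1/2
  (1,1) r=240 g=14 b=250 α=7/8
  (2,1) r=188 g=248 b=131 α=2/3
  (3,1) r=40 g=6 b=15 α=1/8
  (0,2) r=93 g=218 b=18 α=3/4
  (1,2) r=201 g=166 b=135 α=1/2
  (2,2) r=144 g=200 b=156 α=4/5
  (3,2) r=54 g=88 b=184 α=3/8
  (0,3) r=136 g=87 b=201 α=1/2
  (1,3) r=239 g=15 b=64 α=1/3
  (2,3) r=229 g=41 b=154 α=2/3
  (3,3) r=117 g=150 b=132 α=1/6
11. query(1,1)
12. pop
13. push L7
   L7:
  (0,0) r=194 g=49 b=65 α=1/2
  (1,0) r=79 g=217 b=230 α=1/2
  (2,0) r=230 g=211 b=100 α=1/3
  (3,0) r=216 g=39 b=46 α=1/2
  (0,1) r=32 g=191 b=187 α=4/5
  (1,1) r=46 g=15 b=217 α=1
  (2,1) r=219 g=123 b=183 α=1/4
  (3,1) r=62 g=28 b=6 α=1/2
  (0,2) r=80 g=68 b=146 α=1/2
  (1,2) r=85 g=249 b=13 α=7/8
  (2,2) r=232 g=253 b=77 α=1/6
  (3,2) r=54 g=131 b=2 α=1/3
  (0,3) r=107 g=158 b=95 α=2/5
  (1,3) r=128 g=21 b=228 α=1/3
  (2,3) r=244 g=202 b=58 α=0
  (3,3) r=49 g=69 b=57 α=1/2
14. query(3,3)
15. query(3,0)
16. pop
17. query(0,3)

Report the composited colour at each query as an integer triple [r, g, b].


at x=2,y=2 over L1,L2:
after L1 α=1/4: [195/4, 227/4, 63/4]
after L2 α=1/4: [1589/16, 689/16, 669/16]
rounded: [99, 43, 42]

at x=0,y=1 over L1,L3,L4:
+L1 (α=1/2) → [73/2, 17, 121/2]
+L3 (α=3/5) → [271/5, 589/5, 86]
+L4 (α=4/5) → [2831/25, 1909/25, 438/5]
→ [113, 76, 88]

(0,1) stack=L1,L3,L4,L5; from [0,0,0]:
+L1 (α=1/2) → [73/2, 17, 121/2]
+L3 (α=3/5) → [271/5, 589/5, 86]
+L4 (α=4/5) → [2831/25, 1909/25, 438/5]
+L5 (α=5/7) → [15412/175, 9818/175, 6526/35]
= [88, 56, 186]

(1,1) stack=L1,L3,L4,L5,L6; from [0,0,0]:
+L1 (α=4/7) → [84, 368/7, 356/7]
+L3 (α=1/3) → [251/3, 1072/21, 2203/21]
+L4 (α=1/4) → [331/4, 1779/28, 871/7]
+L5 (α=0) → [331/4, 1779/28, 871/7]
+L6 (α=7/8) → [7051/32, 4523/224, 13121/56]
rounded: [220, 20, 234]

query (3,3) [L1,L3,L4,L5,L7] — begin 0,0,0
after L1 α=3/8: [189/8, 597/8, 573/8]
after L3 α=2/5: [2167/40, 2271/40, 3191/40]
after L4 α=1/3: [4727/60, 2357/20, 2017/20]
after L5 α=3/4: [13727/240, 2897/80, 7717/80]
after L7 α=1/2: [25487/480, 8417/160, 12277/160]
→ [53, 53, 77]

(3,0) stack=L1,L3,L4,L5,L7; from [0,0,0]:
after L1 α=1/2: [125/2, 17, 29]
after L3 α=0: [125/2, 17, 29]
after L4 α=1/2: [333/4, 102, 99]
after L5 α=1/2: [617/8, 119/2, 109/2]
after L7 α=1/2: [2345/16, 197/4, 201/4]
= [147, 49, 50]

(0,3) stack=L1,L3,L4,L5; from [0,0,0]:
L1 α=1: [50, 15, 114]
L3 α=2/5: [72, 383/5, 588/5]
L4 α=2/3: [122/3, 301/5, 486/5]
L5 α=1/2: [185/6, 603/5, 438/5]
→ [31, 121, 88]


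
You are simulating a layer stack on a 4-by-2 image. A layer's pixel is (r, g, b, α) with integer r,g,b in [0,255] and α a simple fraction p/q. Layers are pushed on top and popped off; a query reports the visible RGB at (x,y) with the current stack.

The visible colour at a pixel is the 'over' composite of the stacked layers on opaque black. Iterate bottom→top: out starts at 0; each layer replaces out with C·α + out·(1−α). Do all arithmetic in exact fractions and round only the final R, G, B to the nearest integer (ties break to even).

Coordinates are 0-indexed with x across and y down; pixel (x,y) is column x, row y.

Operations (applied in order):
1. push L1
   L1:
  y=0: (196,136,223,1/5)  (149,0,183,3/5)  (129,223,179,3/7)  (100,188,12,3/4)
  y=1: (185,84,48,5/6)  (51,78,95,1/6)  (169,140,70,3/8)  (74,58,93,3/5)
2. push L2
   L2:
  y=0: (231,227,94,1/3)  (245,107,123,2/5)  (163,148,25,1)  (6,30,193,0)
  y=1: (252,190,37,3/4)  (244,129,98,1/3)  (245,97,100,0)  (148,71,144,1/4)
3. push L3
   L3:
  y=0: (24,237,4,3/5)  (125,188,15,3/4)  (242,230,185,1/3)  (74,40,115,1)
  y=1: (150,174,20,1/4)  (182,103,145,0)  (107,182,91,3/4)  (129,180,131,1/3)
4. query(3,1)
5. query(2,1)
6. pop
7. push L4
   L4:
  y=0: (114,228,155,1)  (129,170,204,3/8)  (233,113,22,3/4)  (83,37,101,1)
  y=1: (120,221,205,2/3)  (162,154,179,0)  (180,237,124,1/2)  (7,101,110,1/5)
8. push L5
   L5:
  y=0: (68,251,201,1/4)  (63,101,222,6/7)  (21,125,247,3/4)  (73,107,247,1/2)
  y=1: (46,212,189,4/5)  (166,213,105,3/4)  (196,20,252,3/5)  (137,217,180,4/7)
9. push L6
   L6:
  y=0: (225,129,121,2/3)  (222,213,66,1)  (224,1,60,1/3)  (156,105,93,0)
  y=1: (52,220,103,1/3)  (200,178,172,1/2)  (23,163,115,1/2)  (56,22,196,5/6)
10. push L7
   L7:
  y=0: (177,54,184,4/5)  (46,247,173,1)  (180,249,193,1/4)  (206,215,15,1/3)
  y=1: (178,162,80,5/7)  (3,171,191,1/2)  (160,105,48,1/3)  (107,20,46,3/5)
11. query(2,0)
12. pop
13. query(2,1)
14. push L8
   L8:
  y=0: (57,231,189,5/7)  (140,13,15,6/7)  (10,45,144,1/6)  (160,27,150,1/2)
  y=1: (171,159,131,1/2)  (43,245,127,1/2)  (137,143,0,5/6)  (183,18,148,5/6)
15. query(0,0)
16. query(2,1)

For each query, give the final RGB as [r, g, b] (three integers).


at x=3,y=1 over L1,L2,L3:
+L1 (α=3/5) → [222/5, 174/5, 279/5]
+L2 (α=1/4) → [703/10, 877/20, 1557/20]
+L3 (α=1/3) → [1348/15, 2677/30, 2867/30]
= [90, 89, 96]

(2,1) stack=L1,L2,L3; from [0,0,0]:
L1 α=3/8: [507/8, 105/2, 105/4]
L2 α=0: [507/8, 105/2, 105/4]
L3 α=3/4: [3075/32, 1197/8, 1197/16]
→ [96, 150, 75]

at x=2,y=0 over L1,L2,L4,L5,L6,L7:
+L1 (α=3/7) → [387/7, 669/7, 537/7]
+L2 (α=1) → [163, 148, 25]
+L4 (α=3/4) → [431/2, 487/4, 91/4]
+L5 (α=3/4) → [557/8, 1987/16, 3055/16]
+L6 (α=1/3) → [1453/12, 665/8, 3535/24]
+L7 (α=1/4) → [2173/16, 3987/32, 5079/32]
→ [136, 125, 159]

(2,1) stack=L1,L2,L4,L5,L6; from [0,0,0]:
+L1 (α=3/8) → [507/8, 105/2, 105/4]
+L2 (α=0) → [507/8, 105/2, 105/4]
+L4 (α=1/2) → [1947/16, 579/4, 601/8]
+L5 (α=3/5) → [6651/40, 699/10, 725/4]
+L6 (α=1/2) → [7571/80, 2329/20, 1185/8]
→ [95, 116, 148]

at x=0,y=0 over L1,L2,L4,L5,L6,L8:
+L1 (α=1/5) → [196/5, 136/5, 223/5]
+L2 (α=1/3) → [1547/15, 469/5, 916/15]
+L4 (α=1) → [114, 228, 155]
+L5 (α=1/4) → [205/2, 935/4, 333/2]
+L6 (α=2/3) → [1105/6, 1967/12, 817/6]
+L8 (α=5/7) → [280/3, 1271/6, 3652/21]
rounded: [93, 212, 174]

query (2,1) [L1,L2,L4,L5,L6,L8] — begin 0,0,0
L1 α=3/8: [507/8, 105/2, 105/4]
L2 α=0: [507/8, 105/2, 105/4]
L4 α=1/2: [1947/16, 579/4, 601/8]
L5 α=3/5: [6651/40, 699/10, 725/4]
L6 α=1/2: [7571/80, 2329/20, 1185/8]
L8 α=5/6: [62371/480, 5543/40, 395/16]
rounded: [130, 139, 25]


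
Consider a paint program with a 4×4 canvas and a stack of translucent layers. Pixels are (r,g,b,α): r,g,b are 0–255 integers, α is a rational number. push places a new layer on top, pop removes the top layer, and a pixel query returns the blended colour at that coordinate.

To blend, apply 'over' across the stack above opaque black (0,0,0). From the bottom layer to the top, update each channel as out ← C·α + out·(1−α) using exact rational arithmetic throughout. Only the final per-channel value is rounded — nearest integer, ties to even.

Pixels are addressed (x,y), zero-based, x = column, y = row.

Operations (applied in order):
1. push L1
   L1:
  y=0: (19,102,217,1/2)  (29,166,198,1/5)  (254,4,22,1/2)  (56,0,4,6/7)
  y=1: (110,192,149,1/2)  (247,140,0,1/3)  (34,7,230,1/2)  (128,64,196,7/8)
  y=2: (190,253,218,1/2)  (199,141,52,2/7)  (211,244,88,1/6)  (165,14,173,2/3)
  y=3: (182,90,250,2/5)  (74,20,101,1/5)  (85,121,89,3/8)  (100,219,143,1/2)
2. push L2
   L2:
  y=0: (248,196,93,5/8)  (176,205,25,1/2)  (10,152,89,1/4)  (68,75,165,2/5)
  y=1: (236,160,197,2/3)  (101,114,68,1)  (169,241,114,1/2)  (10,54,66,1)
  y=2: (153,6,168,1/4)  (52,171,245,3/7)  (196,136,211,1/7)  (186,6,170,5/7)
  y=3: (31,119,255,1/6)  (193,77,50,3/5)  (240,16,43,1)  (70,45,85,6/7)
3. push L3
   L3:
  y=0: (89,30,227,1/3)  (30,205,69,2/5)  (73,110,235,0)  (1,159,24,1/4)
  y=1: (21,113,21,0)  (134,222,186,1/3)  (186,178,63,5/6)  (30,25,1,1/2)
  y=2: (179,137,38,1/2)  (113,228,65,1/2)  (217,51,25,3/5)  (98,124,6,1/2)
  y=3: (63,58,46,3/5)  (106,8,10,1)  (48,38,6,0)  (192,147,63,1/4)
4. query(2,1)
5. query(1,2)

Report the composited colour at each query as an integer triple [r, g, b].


at x=2,y=1 over L1,L2,L3:
L1 α=1/2: [17, 7/2, 115]
L2 α=1/2: [93, 489/4, 229/2]
L3 α=5/6: [341/2, 4049/24, 859/12]
= [170, 169, 72]

(1,2) stack=L1,L2,L3; from [0,0,0]:
+L1 (α=2/7) → [398/7, 282/7, 104/7]
+L2 (α=3/7) → [2684/49, 4719/49, 5561/49]
+L3 (α=1/2) → [8221/98, 15891/98, 4373/49]
→ [84, 162, 89]


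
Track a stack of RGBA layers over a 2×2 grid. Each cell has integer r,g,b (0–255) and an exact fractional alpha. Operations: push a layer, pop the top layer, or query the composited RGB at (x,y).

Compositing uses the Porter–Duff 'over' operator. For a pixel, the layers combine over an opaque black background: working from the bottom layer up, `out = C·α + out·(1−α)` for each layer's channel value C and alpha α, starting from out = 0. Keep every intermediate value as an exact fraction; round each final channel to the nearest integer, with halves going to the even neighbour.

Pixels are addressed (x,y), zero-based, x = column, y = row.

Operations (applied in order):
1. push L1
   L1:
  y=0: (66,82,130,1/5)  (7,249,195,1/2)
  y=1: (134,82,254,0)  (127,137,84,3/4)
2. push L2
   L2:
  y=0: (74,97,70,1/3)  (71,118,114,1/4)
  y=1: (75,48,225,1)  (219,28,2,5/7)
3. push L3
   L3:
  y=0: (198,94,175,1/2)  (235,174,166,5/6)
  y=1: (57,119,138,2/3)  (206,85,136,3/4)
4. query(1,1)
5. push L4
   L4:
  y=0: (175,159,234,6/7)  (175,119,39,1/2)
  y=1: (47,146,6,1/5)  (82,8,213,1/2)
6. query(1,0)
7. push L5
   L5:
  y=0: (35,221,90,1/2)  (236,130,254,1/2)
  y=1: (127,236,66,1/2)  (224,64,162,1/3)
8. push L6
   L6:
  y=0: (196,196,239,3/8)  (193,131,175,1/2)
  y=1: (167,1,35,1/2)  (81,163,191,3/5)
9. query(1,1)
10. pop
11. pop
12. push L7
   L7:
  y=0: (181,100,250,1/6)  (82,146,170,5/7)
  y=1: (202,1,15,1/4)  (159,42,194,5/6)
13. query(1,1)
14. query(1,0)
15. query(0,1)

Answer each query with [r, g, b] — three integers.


at x=1,y=1 over L1,L2,L3:
after L1 α=3/4: [381/4, 411/4, 63]
after L2 α=5/7: [2571/14, 691/14, 136/7]
after L3 α=3/4: [11223/56, 4261/56, 748/7]
→ [200, 76, 107]

at x=1,y=0 over L1,L2,L3,L4:
after L1 α=1/2: [7/2, 249/2, 195/2]
after L2 α=1/4: [163/8, 983/8, 813/8]
after L3 α=5/6: [9563/48, 7943/48, 7453/48]
after L4 α=1/2: [17963/96, 13655/96, 9325/96]
→ [187, 142, 97]

query (1,1) [L1,L2,L3,L4,L5,L6] — begin 0,0,0
+L1 (α=3/4) → [381/4, 411/4, 63]
+L2 (α=5/7) → [2571/14, 691/14, 136/7]
+L3 (α=3/4) → [11223/56, 4261/56, 748/7]
+L4 (α=1/2) → [15815/112, 4709/112, 2239/14]
+L5 (α=1/3) → [9453/56, 8293/168, 3373/21]
+L6 (α=3/5) → [16257/140, 49369/420, 18779/105]
→ [116, 118, 179]

query (1,1) [L1,L2,L3,L4,L7] — begin 0,0,0
L1 α=3/4: [381/4, 411/4, 63]
L2 α=5/7: [2571/14, 691/14, 136/7]
L3 α=3/4: [11223/56, 4261/56, 748/7]
L4 α=1/2: [15815/112, 4709/112, 2239/14]
L7 α=5/6: [104855/672, 28229/672, 5273/28]
→ [156, 42, 188]

at x=1,y=0 over L1,L2,L3,L4,L7:
after L1 α=1/2: [7/2, 249/2, 195/2]
after L2 α=1/4: [163/8, 983/8, 813/8]
after L3 α=5/6: [9563/48, 7943/48, 7453/48]
after L4 α=1/2: [17963/96, 13655/96, 9325/96]
after L7 α=5/7: [37643/336, 48695/336, 50125/336]
→ [112, 145, 149]

query (0,1) [L1,L2,L3,L4,L7] — begin 0,0,0
after L1 α=0: [0, 0, 0]
after L2 α=1: [75, 48, 225]
after L3 α=2/3: [63, 286/3, 167]
after L4 α=1/5: [299/5, 1582/15, 674/5]
after L7 α=1/4: [1907/20, 1587/20, 2097/20]
= [95, 79, 105]


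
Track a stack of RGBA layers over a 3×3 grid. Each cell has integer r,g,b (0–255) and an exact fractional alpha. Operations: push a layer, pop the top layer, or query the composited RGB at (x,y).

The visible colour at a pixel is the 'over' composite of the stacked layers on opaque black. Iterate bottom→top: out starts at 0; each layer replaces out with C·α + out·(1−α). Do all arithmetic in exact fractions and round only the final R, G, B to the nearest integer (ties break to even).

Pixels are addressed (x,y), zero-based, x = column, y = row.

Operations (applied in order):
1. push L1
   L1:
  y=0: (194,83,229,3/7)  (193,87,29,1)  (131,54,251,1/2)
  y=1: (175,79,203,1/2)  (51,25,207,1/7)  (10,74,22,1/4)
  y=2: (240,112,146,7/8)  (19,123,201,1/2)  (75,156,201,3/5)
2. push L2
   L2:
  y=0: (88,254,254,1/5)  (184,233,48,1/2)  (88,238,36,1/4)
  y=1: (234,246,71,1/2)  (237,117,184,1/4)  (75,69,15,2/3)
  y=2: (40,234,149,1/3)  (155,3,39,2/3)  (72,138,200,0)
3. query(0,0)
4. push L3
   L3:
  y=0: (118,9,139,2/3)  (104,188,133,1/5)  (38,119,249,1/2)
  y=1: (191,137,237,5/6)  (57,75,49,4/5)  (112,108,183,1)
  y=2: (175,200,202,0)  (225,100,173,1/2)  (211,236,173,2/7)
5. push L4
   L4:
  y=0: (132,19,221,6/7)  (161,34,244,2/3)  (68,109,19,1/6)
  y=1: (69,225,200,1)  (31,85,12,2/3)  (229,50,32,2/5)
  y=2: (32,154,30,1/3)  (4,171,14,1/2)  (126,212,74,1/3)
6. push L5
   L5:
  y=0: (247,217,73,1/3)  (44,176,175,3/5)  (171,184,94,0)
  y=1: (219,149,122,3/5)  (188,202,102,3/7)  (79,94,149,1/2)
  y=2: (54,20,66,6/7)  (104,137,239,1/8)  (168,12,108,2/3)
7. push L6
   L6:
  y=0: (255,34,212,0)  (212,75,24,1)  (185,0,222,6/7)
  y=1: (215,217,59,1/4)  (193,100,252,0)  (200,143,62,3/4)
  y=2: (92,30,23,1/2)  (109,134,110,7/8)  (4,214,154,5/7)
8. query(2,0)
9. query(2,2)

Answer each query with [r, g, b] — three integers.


query (0,0) [L1,L2] — begin 0,0,0
+L1 (α=3/7) → [582/7, 249/7, 687/7]
+L2 (α=1/5) → [2944/35, 2774/35, 4526/35]
rounded: [84, 79, 129]

at x=2,y=0 over L1,L2,L3,L4,L5,L6:
L1 α=1/2: [131/2, 27, 251/2]
L2 α=1/4: [569/8, 319/4, 825/8]
L3 α=1/2: [873/16, 795/8, 2817/16]
L4 α=1/6: [5453/96, 4847/48, 14389/96]
L5 α=0: [5453/96, 4847/48, 14389/96]
L6 α=6/7: [112013/672, 4847/336, 20323/96]
→ [167, 14, 212]

query (2,2) [L1,L2,L3,L4,L5,L6] — begin 0,0,0
+L1 (α=3/5) → [45, 468/5, 603/5]
+L2 (α=0) → [45, 468/5, 603/5]
+L3 (α=2/7) → [647/7, 940/7, 949/7]
+L4 (α=1/3) → [2176/21, 3364/21, 2416/21]
+L5 (α=2/3) → [9232/63, 3868/63, 6952/63]
+L6 (α=5/7) → [19724/441, 75146/441, 62414/441]
→ [45, 170, 142]


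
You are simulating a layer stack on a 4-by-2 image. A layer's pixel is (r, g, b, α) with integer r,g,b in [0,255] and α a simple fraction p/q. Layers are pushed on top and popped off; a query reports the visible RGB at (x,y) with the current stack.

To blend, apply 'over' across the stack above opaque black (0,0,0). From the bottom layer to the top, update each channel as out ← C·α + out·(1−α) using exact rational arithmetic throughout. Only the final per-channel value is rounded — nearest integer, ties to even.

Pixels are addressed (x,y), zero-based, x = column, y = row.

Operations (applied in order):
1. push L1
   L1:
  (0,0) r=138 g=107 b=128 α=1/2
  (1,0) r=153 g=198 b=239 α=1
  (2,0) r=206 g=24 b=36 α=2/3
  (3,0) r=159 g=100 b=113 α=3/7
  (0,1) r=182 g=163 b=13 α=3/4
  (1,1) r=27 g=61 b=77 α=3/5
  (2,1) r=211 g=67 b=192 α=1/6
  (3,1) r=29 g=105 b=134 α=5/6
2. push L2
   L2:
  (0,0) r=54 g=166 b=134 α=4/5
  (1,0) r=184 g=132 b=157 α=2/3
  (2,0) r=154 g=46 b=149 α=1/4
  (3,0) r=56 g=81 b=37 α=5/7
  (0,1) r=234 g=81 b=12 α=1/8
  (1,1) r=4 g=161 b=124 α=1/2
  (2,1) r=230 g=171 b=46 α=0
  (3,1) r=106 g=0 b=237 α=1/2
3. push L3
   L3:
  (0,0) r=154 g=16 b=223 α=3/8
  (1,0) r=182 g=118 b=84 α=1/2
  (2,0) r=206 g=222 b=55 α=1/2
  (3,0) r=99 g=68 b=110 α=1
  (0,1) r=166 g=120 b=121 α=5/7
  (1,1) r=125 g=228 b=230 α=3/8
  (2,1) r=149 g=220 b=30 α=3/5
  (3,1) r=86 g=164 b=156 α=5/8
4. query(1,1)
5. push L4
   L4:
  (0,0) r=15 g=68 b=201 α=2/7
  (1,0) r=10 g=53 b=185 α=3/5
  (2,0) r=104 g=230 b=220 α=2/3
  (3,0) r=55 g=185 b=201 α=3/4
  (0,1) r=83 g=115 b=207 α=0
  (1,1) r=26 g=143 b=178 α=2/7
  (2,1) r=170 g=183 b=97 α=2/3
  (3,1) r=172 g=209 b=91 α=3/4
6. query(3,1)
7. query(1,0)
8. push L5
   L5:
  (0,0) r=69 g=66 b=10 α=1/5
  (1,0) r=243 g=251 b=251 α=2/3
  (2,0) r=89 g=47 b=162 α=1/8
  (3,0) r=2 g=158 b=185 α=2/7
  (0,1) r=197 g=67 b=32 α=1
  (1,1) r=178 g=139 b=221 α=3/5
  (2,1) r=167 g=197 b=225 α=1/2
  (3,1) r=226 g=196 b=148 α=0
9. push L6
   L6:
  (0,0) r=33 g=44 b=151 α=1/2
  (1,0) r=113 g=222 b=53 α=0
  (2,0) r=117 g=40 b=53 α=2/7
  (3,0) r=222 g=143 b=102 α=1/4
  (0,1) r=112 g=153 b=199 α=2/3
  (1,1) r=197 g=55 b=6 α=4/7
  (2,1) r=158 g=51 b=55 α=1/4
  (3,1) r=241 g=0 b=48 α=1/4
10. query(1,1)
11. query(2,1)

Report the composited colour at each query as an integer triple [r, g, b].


(1,1) stack=L1,L2,L3; from [0,0,0]:
L1 α=3/5: [81/5, 183/5, 231/5]
L2 α=1/2: [101/10, 494/5, 851/10]
L3 α=3/8: [851/16, 589/4, 2231/16]
→ [53, 147, 139]

query (3,1) [L1,L2,L3,L4] — begin 0,0,0
L1 α=5/6: [145/6, 175/2, 335/3]
L2 α=1/2: [781/12, 175/4, 523/3]
L3 α=5/8: [2501/32, 3805/32, 1303/8]
L4 α=3/4: [19013/128, 23869/128, 3487/32]
rounded: [149, 186, 109]

query (1,0) [L1,L2,L3,L4] — begin 0,0,0
L1 α=1: [153, 198, 239]
L2 α=2/3: [521/3, 154, 553/3]
L3 α=1/2: [1067/6, 136, 805/6]
L4 α=3/5: [1157/15, 431/5, 494/3]
rounded: [77, 86, 165]

(1,1) stack=L1,L2,L3,L4,L5,L6; from [0,0,0]:
after L1 α=3/5: [81/5, 183/5, 231/5]
after L2 α=1/2: [101/10, 494/5, 851/10]
after L3 α=3/8: [851/16, 589/4, 2231/16]
after L4 α=2/7: [5087/112, 4089/28, 16851/112]
after L5 α=3/5: [34991/280, 9927/70, 53979/280]
after L6 α=4/7: [325613/1960, 45181/490, 168657/1960]
→ [166, 92, 86]

(2,1) stack=L1,L2,L3,L4,L5,L6; from [0,0,0]:
after L1 α=1/6: [211/6, 67/6, 32]
after L2 α=0: [211/6, 67/6, 32]
after L3 α=3/5: [1552/15, 2047/15, 154/5]
after L4 α=2/3: [6652/45, 7537/45, 1124/15]
after L5 α=1/2: [14167/90, 8201/45, 4499/30]
after L6 α=1/4: [18907/120, 4483/30, 5049/40]
→ [158, 149, 126]


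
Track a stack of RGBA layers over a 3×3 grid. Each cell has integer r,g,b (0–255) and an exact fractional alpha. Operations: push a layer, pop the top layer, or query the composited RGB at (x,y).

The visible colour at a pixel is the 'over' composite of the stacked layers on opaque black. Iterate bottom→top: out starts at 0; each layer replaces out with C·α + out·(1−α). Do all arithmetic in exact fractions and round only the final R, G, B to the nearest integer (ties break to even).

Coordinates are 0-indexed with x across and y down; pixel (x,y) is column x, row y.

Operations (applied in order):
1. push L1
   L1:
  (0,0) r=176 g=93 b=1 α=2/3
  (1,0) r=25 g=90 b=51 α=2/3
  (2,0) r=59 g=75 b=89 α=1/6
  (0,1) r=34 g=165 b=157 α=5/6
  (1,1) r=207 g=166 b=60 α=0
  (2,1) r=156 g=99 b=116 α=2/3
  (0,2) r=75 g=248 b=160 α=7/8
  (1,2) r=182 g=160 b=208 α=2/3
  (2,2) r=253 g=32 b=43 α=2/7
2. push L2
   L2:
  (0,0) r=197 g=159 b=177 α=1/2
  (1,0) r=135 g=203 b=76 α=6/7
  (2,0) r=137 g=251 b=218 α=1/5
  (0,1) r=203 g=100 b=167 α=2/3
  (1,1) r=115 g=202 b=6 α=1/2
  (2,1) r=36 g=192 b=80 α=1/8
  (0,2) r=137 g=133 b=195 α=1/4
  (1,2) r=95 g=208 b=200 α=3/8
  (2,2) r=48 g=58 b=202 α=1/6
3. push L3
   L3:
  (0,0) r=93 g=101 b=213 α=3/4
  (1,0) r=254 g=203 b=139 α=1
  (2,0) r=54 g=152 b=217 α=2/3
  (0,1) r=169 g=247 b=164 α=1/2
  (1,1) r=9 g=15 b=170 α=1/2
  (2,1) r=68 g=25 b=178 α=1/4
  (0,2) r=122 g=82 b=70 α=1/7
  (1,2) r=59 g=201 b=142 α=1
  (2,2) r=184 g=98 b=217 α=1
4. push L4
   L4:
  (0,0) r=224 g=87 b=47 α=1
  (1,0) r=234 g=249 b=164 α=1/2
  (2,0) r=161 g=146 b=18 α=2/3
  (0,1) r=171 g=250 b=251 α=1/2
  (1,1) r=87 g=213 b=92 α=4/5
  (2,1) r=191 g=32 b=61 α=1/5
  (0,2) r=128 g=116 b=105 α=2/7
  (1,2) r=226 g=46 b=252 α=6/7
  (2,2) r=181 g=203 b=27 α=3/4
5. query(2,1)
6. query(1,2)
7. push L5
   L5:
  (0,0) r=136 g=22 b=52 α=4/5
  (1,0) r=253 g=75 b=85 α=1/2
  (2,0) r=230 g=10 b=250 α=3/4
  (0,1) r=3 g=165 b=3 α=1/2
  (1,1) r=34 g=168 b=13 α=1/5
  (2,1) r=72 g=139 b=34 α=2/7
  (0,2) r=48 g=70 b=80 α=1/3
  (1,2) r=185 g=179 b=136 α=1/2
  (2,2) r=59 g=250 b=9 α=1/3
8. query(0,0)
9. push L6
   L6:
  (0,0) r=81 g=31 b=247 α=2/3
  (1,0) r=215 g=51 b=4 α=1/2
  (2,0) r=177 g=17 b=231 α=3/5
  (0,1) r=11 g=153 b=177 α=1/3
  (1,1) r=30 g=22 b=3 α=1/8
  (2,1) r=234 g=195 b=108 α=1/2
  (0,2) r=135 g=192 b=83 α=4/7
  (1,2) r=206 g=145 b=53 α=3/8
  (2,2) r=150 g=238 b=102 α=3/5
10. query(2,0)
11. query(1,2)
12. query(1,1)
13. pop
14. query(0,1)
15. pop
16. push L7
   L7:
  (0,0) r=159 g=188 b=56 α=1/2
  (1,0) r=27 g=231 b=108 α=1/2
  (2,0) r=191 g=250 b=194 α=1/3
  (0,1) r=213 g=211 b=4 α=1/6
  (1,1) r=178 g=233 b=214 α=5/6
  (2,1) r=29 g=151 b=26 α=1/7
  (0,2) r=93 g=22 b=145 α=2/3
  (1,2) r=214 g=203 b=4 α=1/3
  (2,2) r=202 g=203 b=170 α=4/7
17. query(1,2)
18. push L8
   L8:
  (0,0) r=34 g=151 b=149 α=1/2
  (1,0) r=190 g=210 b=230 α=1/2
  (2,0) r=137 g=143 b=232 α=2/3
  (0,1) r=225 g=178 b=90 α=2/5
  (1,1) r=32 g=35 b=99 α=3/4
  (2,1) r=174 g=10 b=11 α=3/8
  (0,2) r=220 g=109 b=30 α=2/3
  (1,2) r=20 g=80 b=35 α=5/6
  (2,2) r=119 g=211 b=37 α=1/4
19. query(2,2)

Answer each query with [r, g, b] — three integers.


query (2,1) [L1,L2,L3,L4] — begin 0,0,0
+L1 (α=2/3) → [104, 66, 232/3]
+L2 (α=1/8) → [191/2, 327/4, 233/3]
+L3 (α=1/4) → [709/8, 1081/16, 411/4]
+L4 (α=1/5) → [1091/10, 1209/20, 472/5]
rounded: [109, 60, 94]

query (1,2) [L1,L2,L3,L4] — begin 0,0,0
+L1 (α=2/3) → [364/3, 320/3, 416/3]
+L2 (α=3/8) → [2675/24, 434/3, 485/3]
+L3 (α=1) → [59, 201, 142]
+L4 (α=6/7) → [1415/7, 477/7, 1654/7]
rounded: [202, 68, 236]

at x=0,y=0 over L1,L2,L3,L4,L5:
L1 α=2/3: [352/3, 62, 2/3]
L2 α=1/2: [943/6, 221/2, 533/6]
L3 α=3/4: [2617/24, 827/8, 4367/24]
L4 α=1: [224, 87, 47]
L5 α=4/5: [768/5, 35, 51]
= [154, 35, 51]

query (2,0) [L1,L2,L3,L4,L5,L6] — begin 0,0,0
after L1 α=1/6: [59/6, 25/2, 89/6]
after L2 α=1/5: [529/15, 301/5, 832/15]
after L3 α=2/3: [2149/45, 607/5, 7342/45]
after L4 α=2/3: [16639/135, 689/5, 8962/135]
after L5 α=3/4: [109789/540, 839/20, 27553/135]
after L6 α=3/5: [253159/1350, 1349/50, 148661/675]
= [188, 27, 220]

at x=1,y=2 over L1,L2,L3,L4,L5,L6:
+L1 (α=2/3) → [364/3, 320/3, 416/3]
+L2 (α=3/8) → [2675/24, 434/3, 485/3]
+L3 (α=1) → [59, 201, 142]
+L4 (α=6/7) → [1415/7, 477/7, 1654/7]
+L5 (α=1/2) → [1355/7, 865/7, 1303/7]
+L6 (α=3/8) → [11101/56, 3685/28, 1907/14]
→ [198, 132, 136]

at x=1,y=1 over L1,L2,L3,L4,L5,L6:
+L1 (α=0) → [0, 0, 0]
+L2 (α=1/2) → [115/2, 101, 3]
+L3 (α=1/2) → [133/4, 58, 173/2]
+L4 (α=4/5) → [305/4, 182, 909/10]
+L5 (α=1/5) → [339/5, 896/5, 1883/25]
+L6 (α=1/8) → [2523/40, 3191/20, 1657/25]
→ [63, 160, 66]

at x=0,y=1 over L1,L2,L3,L4,L5:
L1 α=5/6: [85/3, 275/2, 785/6]
L2 α=2/3: [1303/9, 225/2, 2789/18]
L3 α=1/2: [1412/9, 719/4, 5741/36]
L4 α=1/2: [2951/18, 1719/8, 14777/72]
L5 α=1/2: [3005/36, 3039/16, 14993/144]
→ [83, 190, 104]

at x=1,y=2 over L1,L2,L3,L4,L7:
after L1 α=2/3: [364/3, 320/3, 416/3]
after L2 α=3/8: [2675/24, 434/3, 485/3]
after L3 α=1: [59, 201, 142]
after L4 α=6/7: [1415/7, 477/7, 1654/7]
after L7 α=1/3: [4328/21, 2375/21, 1112/7]
= [206, 113, 159]

at x=2,y=2 over L1,L2,L3,L4,L7,L8:
+L1 (α=2/7) → [506/7, 64/7, 86/7]
+L2 (α=1/6) → [1433/21, 121/7, 922/21]
+L3 (α=1) → [184, 98, 217]
+L4 (α=3/4) → [727/4, 707/4, 149/2]
+L7 (α=4/7) → [5413/28, 767/4, 1807/14]
+L8 (α=1/4) → [19571/112, 3145/16, 5939/56]
rounded: [175, 197, 106]


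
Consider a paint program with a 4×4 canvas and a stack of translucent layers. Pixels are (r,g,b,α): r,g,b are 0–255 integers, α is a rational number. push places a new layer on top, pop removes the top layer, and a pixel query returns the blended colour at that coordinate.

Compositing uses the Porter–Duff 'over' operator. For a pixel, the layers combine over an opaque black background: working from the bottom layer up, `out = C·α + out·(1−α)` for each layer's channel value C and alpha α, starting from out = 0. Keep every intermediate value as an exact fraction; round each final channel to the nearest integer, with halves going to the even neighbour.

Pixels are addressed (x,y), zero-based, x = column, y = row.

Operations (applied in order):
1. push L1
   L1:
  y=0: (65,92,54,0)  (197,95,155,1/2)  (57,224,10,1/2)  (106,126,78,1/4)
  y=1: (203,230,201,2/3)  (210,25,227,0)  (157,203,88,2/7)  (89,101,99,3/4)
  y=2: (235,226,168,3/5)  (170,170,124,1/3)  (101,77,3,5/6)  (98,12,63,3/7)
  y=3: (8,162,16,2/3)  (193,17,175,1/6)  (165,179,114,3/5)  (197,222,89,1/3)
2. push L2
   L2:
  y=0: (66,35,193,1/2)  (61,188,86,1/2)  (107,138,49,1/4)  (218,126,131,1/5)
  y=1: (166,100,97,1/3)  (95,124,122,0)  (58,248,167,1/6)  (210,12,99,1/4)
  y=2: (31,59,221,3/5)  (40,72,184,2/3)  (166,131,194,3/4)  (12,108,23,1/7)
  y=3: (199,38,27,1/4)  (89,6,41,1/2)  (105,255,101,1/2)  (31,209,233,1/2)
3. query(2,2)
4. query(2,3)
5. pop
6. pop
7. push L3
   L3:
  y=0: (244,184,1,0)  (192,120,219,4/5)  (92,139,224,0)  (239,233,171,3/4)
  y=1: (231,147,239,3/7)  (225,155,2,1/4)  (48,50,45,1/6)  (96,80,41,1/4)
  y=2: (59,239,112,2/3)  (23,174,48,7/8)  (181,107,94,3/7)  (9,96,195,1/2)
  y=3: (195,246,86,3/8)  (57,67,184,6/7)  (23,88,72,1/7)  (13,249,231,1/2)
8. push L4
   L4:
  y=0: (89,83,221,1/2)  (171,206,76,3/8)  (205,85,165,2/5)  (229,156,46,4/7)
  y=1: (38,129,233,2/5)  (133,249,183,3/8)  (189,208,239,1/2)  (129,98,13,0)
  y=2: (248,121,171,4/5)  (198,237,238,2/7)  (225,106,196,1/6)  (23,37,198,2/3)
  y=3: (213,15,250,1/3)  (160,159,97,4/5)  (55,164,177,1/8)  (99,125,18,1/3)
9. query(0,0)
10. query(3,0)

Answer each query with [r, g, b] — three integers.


query (2,2) [L1,L2] — begin 0,0,0
+L1 (α=5/6) → [505/6, 385/6, 5/2]
+L2 (α=3/4) → [3493/24, 2743/24, 1169/8]
→ [146, 114, 146]

(2,3) stack=L1,L2; from [0,0,0]:
L1 α=3/5: [99, 537/5, 342/5]
L2 α=1/2: [102, 906/5, 847/10]
rounded: [102, 181, 85]

query (0,0) [L3,L4] — begin 0,0,0
after L3 α=0: [0, 0, 0]
after L4 α=1/2: [89/2, 83/2, 221/2]
→ [44, 42, 110]

at x=3,y=0 over L3,L4:
after L3 α=3/4: [717/4, 699/4, 513/4]
after L4 α=4/7: [5815/28, 4593/28, 325/4]
→ [208, 164, 81]


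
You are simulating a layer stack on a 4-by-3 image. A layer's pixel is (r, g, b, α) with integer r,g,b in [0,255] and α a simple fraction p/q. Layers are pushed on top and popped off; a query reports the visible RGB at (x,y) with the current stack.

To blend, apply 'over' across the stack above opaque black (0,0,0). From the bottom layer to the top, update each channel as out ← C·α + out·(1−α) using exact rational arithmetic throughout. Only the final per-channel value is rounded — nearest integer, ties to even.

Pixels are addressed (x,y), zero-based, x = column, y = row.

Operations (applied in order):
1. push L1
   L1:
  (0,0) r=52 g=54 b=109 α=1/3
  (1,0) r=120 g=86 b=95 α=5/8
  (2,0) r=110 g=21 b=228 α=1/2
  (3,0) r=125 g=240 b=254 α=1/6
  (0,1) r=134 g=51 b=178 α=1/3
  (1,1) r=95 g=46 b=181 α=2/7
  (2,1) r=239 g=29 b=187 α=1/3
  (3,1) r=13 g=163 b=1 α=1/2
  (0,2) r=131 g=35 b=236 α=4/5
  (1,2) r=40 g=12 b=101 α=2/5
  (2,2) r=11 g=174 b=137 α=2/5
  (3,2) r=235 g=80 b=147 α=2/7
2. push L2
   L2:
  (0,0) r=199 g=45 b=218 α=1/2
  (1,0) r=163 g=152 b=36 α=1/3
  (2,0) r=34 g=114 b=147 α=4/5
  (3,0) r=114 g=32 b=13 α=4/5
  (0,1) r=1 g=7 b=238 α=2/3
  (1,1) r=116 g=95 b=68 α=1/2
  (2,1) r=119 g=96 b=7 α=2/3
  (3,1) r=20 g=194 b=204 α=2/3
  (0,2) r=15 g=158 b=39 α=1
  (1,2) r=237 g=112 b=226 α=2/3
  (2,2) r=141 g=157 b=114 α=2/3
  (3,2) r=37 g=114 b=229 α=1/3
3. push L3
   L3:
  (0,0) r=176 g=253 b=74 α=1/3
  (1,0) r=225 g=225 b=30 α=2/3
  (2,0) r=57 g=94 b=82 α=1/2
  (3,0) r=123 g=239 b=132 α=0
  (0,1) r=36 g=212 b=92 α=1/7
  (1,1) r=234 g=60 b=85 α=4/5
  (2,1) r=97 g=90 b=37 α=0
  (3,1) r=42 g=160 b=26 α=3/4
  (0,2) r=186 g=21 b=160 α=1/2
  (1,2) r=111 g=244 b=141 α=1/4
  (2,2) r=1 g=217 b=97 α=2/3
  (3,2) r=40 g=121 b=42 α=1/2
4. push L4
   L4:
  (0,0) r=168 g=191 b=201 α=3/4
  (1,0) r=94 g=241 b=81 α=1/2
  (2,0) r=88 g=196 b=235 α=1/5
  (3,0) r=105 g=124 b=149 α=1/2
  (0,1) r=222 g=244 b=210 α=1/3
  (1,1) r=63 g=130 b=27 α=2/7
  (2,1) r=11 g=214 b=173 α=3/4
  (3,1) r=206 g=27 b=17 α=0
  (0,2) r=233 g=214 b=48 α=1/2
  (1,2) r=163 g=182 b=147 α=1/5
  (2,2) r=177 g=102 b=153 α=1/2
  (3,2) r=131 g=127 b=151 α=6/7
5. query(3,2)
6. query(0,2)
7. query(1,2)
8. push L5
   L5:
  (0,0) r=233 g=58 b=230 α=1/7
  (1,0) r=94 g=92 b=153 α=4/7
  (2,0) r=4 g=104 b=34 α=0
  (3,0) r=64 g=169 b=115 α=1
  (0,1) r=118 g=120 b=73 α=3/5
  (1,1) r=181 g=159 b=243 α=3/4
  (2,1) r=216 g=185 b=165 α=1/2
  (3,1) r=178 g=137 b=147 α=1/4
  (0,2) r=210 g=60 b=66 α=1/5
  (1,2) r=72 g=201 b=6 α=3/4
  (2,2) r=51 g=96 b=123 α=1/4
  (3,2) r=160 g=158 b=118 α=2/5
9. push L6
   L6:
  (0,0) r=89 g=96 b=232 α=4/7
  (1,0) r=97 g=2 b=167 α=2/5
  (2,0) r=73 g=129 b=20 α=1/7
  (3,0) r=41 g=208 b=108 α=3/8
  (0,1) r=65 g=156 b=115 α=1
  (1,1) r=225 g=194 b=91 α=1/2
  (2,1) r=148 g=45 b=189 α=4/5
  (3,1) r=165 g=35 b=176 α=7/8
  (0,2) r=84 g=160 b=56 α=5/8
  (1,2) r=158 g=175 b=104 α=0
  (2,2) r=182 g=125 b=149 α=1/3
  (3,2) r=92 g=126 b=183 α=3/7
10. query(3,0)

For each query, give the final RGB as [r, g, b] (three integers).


query (3,2) [L1,L2,L3,L4] — begin 0,0,0
L1 α=2/7: [470/7, 160/7, 42]
L2 α=1/3: [1199/21, 1118/21, 313/3]
L3 α=1/2: [2039/42, 3659/42, 439/6]
L4 α=6/7: [35051/294, 35663/294, 5875/42]
= [119, 121, 140]

at x=0,y=2 over L1,L2,L3,L4:
after L1 α=4/5: [524/5, 28, 944/5]
after L2 α=1: [15, 158, 39]
after L3 α=1/2: [201/2, 179/2, 199/2]
after L4 α=1/2: [667/4, 607/4, 295/4]
→ [167, 152, 74]

query (1,2) [L1,L2,L3,L4] — begin 0,0,0
L1 α=2/5: [16, 24/5, 202/5]
L2 α=2/3: [490/3, 1144/15, 2462/15]
L3 α=1/4: [601/4, 591/5, 3167/20]
L4 α=1/5: [764/5, 3274/25, 3902/25]
→ [153, 131, 156]

at x=3,y=0 over L1,L2,L3,L4,L5,L6:
L1 α=1/6: [125/6, 40, 127/3]
L2 α=4/5: [2861/30, 168/5, 283/15]
L3 α=0: [2861/30, 168/5, 283/15]
L4 α=1/2: [6011/60, 394/5, 1259/15]
L5 α=1: [64, 169, 115]
L6 α=3/8: [443/8, 1469/8, 899/8]
→ [55, 184, 112]


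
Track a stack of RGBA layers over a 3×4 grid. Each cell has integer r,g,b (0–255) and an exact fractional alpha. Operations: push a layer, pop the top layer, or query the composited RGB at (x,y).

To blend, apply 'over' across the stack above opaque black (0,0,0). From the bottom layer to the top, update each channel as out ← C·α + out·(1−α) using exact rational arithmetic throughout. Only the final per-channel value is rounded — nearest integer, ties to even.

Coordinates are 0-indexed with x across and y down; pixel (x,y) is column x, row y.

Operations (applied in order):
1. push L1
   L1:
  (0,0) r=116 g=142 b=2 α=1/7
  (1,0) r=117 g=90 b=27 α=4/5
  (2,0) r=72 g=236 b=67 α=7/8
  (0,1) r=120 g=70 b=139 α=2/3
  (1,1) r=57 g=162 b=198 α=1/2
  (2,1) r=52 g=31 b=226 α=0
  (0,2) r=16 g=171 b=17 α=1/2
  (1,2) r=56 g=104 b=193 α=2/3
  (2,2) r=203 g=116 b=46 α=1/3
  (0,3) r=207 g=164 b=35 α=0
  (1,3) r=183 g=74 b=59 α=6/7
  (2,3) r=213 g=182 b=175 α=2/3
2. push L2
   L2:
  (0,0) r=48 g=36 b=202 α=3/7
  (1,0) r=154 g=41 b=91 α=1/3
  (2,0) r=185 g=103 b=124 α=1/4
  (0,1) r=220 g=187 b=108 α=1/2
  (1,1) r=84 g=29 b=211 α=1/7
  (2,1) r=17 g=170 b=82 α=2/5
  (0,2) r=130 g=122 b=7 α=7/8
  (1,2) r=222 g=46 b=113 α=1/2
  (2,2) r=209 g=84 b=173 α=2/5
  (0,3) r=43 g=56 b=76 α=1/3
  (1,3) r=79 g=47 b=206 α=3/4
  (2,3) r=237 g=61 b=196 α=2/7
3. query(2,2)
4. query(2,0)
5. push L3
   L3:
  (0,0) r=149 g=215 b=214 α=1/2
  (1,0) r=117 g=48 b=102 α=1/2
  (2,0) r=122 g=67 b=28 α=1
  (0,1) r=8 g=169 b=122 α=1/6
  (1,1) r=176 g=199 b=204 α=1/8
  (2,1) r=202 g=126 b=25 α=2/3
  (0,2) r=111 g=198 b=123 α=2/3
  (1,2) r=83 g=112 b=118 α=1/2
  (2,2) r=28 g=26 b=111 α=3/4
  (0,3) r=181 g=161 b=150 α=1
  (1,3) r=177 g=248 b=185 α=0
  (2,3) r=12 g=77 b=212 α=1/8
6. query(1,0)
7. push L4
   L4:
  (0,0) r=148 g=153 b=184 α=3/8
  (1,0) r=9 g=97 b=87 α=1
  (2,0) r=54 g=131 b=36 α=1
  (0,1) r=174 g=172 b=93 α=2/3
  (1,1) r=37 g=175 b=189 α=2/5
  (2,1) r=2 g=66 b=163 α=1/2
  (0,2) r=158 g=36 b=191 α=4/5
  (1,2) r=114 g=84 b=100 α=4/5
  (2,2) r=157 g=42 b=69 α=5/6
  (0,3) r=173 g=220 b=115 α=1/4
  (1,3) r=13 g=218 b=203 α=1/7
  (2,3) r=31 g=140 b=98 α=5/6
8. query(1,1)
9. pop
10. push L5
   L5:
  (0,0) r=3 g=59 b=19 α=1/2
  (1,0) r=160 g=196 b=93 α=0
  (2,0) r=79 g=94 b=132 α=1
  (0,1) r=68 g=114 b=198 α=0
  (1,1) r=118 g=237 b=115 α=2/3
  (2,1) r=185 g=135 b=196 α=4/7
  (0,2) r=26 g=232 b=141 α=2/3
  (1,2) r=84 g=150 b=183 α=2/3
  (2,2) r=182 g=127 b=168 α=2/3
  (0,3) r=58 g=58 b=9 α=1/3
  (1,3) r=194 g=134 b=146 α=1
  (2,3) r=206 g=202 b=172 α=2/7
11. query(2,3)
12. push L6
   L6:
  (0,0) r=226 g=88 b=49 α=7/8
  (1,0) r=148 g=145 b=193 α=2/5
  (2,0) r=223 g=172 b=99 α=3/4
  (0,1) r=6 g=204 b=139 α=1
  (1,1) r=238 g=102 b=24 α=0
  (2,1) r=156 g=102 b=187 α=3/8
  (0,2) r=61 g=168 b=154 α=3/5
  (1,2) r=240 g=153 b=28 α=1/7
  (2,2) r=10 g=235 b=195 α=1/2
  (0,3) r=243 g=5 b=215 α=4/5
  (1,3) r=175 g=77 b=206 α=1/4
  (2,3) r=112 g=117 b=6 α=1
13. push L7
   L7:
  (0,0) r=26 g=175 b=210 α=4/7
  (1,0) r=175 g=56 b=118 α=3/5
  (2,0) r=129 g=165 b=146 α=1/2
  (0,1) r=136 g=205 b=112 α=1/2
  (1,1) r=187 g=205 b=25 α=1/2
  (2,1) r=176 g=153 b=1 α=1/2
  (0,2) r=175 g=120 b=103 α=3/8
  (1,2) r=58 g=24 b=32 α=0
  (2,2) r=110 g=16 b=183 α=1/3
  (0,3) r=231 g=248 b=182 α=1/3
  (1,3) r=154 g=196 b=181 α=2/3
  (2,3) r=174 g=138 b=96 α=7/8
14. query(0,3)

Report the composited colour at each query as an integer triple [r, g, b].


(2,2) stack=L1,L2; from [0,0,0]:
L1 α=1/3: [203/3, 116/3, 46/3]
L2 α=2/5: [621/5, 284/5, 392/5]
= [124, 57, 78]

query (2,0) [L1,L2] — begin 0,0,0
after L1 α=7/8: [63, 413/2, 469/8]
after L2 α=1/4: [187/2, 1445/8, 2399/32]
= [94, 181, 75]

(1,0) stack=L1,L2,L3; from [0,0,0]:
after L1 α=4/5: [468/5, 72, 108/5]
after L2 α=1/3: [1706/15, 185/3, 671/15]
after L3 α=1/2: [3461/30, 329/6, 2201/30]
→ [115, 55, 73]

query (1,1) [L1,L2,L3,L4] — begin 0,0,0
L1 α=1/2: [57/2, 81, 99]
L2 α=1/7: [255/7, 515/7, 115]
L3 α=1/8: [431/8, 357/4, 1009/8]
L4 α=2/5: [377/8, 2471/20, 6051/40]
→ [47, 124, 151]

(2,3) stack=L1,L2,L3,L5; from [0,0,0]:
+L1 (α=2/3) → [142, 364/3, 350/3]
+L2 (α=2/7) → [1184/7, 2186/21, 418/3]
+L3 (α=1/8) → [299/2, 2417/24, 1781/12]
+L5 (α=2/7) → [2319/14, 21781/168, 13033/84]
rounded: [166, 130, 155]

query (0,3) [L1,L2,L3,L5,L6,L7] — begin 0,0,0
after L1 α=0: [0, 0, 0]
after L2 α=1/3: [43/3, 56/3, 76/3]
after L3 α=1: [181, 161, 150]
after L5 α=1/3: [140, 380/3, 103]
after L6 α=4/5: [1112/5, 88/3, 963/5]
after L7 α=1/3: [3379/15, 920/9, 2836/15]
→ [225, 102, 189]
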